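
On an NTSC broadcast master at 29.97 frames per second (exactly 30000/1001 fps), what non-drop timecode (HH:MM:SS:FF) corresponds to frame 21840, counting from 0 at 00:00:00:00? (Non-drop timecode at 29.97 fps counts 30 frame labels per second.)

00:12:08:00

21840 ÷ 30 = 728 full seconds, remainder 0 frames.
728 s = 0 h 12 min 8 s.
Timecode: 00:12:08:00.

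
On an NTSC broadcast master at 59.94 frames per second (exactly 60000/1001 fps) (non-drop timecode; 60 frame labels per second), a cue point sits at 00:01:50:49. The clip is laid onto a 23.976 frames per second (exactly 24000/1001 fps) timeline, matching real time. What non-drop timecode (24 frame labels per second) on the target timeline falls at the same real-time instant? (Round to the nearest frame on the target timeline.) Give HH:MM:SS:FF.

00:01:50:20

Source frame index: (0×3600 + 1×60 + 50) × 60 + 49 = 6649.
Real time: 6649 / (60000/1001) = 6655649/60000 s.
Target frame: (6655649/60000) × (24000/1001) = 13298/5 ≈ 2659.600 → 2660.
At 24 labels/s: frame 2660 → 00:01:50:20.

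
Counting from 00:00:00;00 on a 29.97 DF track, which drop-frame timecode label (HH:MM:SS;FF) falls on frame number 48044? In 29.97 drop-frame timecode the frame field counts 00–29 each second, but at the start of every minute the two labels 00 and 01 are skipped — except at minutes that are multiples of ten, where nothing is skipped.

Each 10-minute DF block holds 10 × 60 × 30 − 9 × 2 = 17982 frames. 48044 ÷ 17982 → 2 full blocks, remainder 12080.
Within the partial block the first minute is 1800 frames and each further minute 1798, so 6 further minute boundaries passed. Total skipped labels = 18 × 2 + 2 × 6 = 48.
Non-drop label index = 48044 + 48 = 48092; at 30 labels/s that is 00:26:43:02, i.e. DF 00:26:43;02.

00:26:43;02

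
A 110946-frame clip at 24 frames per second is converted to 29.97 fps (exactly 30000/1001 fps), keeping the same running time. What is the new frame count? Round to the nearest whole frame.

138544 frames

Frames at target rate = 110946 × (30000/1001) / (24) = 12607500/91 ≈ 138543.956.
Nearest whole frame: 138544.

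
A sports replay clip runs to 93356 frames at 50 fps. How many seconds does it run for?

Running time = 93356 / (50) = 1867.12 s.

1867.12 seconds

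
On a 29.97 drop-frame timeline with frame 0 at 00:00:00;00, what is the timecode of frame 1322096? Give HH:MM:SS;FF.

Ten DF minutes hold 17982 frames, so frame 1322096 lies in block 73 (frames 1312686–1330667) with 9410 frames into that block.
The block's first minute is 1800 frames and the rest 1798 each; 9410 frames reaches minute 5, so 73 × 18 + 5 × 2 = 1324 labels have been skipped so far.
Adding those back, label number 1322096 + 1324 = 1323420 at 30 labels/s is 44114 s + 0 f = 12 h 15 min 14 s frame 0, i.e. 12:15:14;00.

12:15:14;00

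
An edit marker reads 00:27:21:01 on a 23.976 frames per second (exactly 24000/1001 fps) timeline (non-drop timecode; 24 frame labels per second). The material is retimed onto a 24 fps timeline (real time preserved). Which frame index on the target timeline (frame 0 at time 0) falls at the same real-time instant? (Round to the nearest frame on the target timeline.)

Source frame index: (0×3600 + 27×60 + 21) × 24 + 1 = 39385.
Real time: 39385 / (24000/1001) = 7884877/4800 s.
Target frame: (7884877/4800) × (24) = 7884877/200 ≈ 39424.385 → 39424.

frame 39424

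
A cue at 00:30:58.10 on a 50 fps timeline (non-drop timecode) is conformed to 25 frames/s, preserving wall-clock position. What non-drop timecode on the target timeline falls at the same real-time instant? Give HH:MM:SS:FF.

00:30:58:05

Source frame index: (0×3600 + 30×60 + 58) × 50 + 10 = 92910.
Real time: 92910 / (50) = 9291/5 s.
Target frame: (9291/5) × (25) = 46455.
At 25 labels/s: frame 46455 → 00:30:58:05.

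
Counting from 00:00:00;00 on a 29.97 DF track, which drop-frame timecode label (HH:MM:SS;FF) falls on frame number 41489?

Each 10-minute DF block holds 10 × 60 × 30 − 9 × 2 = 17982 frames. 41489 ÷ 17982 → 2 full blocks, remainder 5525.
Within the partial block the first minute is 1800 frames and each further minute 1798, so 3 further minute boundaries passed. Total skipped labels = 18 × 2 + 2 × 3 = 42.
Non-drop label index = 41489 + 42 = 41531; at 30 labels/s that is 00:23:04:11, i.e. DF 00:23:04;11.

00:23:04;11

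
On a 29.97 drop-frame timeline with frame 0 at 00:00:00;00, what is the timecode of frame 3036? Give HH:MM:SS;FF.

00:01:41;08

Ten DF minutes hold 17982 frames, so frame 3036 lies in block 0 (frames 0–17981) with 3036 frames into that block.
The block's first minute is 1800 frames and the rest 1798 each; 3036 frames reaches minute 1, so 0 × 18 + 1 × 2 = 2 labels have been skipped so far.
Adding those back, label number 3036 + 2 = 3038 at 30 labels/s is 101 s + 8 f = 0 h 1 min 41 s frame 8, i.e. 00:01:41;08.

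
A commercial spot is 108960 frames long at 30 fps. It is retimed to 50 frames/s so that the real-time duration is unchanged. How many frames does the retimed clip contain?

181600 frames

Frames at target rate = 108960 × (50) / (30) = 181600.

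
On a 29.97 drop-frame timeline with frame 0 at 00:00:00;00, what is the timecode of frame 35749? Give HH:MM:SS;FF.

00:19:52;25

Ten DF minutes hold 17982 frames, so frame 35749 lies in block 1 (frames 17982–35963) with 17767 frames into that block.
The block's first minute is 1800 frames and the rest 1798 each; 17767 frames reaches minute 9, so 1 × 18 + 9 × 2 = 36 labels have been skipped so far.
Adding those back, label number 35749 + 36 = 35785 at 30 labels/s is 1192 s + 25 f = 0 h 19 min 52 s frame 25, i.e. 00:19:52;25.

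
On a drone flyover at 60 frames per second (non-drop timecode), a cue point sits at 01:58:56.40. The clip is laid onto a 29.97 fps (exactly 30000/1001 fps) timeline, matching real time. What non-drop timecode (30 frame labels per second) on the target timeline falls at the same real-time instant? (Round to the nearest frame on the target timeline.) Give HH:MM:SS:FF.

01:58:49:16

Source frame index: (1×3600 + 58×60 + 56) × 60 + 40 = 428200.
Real time: 428200 / (60) = 21410/3 s.
Target frame: (21410/3) × (30000/1001) = 214100000/1001 ≈ 213886.114 → 213886.
At 30 labels/s: frame 213886 → 01:58:49:16.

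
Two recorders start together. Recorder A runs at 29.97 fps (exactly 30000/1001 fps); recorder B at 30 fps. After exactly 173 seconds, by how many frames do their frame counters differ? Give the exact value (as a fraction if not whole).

5190/1001 frames

A emits 30000/1001 × 173 = 5190000/1001 frames; B emits 30 × 173 = 5190.
Difference = 5190/1001 frames (≈ 5.1848); B is ahead of A.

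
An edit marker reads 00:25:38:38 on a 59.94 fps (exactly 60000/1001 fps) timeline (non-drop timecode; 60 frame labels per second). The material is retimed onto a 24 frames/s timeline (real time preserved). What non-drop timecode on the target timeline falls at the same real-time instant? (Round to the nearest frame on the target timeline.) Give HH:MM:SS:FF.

00:25:40:04

Source frame index: (0×3600 + 25×60 + 38) × 60 + 38 = 92318.
Real time: 92318 / (60000/1001) = 46205159/30000 s.
Target frame: (46205159/30000) × (24) = 46205159/1250 ≈ 36964.127 → 36964.
At 24 labels/s: frame 36964 → 00:25:40:04.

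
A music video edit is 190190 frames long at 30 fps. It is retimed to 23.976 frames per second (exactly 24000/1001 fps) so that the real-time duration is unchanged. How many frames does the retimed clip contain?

152000 frames

Target frames = source frames × (target rate / source rate) = 190190 × (24000/1001)/(30) = 190190 × 800/1001 = 152000.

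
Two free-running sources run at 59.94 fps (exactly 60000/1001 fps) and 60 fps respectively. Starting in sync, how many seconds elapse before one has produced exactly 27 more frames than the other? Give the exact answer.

450.45 seconds

The gap grows by |60 − 60000/1001| = 60/1001 frames per second.
Time for a 27-frame gap: 27 ÷ (60/1001) = 450.45 s.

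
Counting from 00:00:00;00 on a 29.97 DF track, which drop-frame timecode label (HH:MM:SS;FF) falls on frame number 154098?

Ten DF minutes hold 17982 frames, so frame 154098 lies in block 8 (frames 143856–161837) with 10242 frames into that block.
The block's first minute is 1800 frames and the rest 1798 each; 10242 frames reaches minute 5, so 8 × 18 + 5 × 2 = 154 labels have been skipped so far.
Adding those back, label number 154098 + 154 = 154252 at 30 labels/s is 5141 s + 22 f = 1 h 25 min 41 s frame 22, i.e. 01:25:41;22.

01:25:41;22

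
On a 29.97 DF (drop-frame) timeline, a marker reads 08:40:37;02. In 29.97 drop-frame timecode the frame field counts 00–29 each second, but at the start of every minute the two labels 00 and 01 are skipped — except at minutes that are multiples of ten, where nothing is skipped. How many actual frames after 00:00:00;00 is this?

936176

Complete 10-minute blocks: 52, each 17982 frames → 935064.
Remaining 0 whole minutes in the current block: 0 frames.
Within the current minute: 37 × 30 + 2 = 1112. Total = 935064 + 0 + 1112 = 936176.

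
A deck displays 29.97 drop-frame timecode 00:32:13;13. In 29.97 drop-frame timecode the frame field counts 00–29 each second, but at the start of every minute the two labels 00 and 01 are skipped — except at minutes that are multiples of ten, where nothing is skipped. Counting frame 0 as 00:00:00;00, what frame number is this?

57945

Complete 10-minute blocks: 3, each 17982 frames → 53946.
Remaining 2 whole minutes in the current block: 1800 + 1 × 1798 = 3598 frames.
Within the current minute: 13 × 30 + 13 − 2 = 401 (labels ;00/;01 skipped at this minute). Total = 53946 + 3598 + 401 = 57945.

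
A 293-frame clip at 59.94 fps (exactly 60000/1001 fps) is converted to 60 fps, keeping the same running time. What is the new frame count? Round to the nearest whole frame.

293 frames

Frames at target rate = 293 × (60) / (60000/1001) = 293293/1000 ≈ 293.293.
Nearest whole frame: 293.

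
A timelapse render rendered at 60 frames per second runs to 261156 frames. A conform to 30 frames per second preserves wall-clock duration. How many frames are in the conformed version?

130578 frames

Target frames = source frames × (target rate / source rate) = 261156 × (30)/(60) = 261156 × 1/2 = 130578.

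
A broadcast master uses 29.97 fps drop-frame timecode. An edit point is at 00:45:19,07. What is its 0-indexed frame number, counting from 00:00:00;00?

As if non-drop at 30 labels/s: (0 × 3600 + 45 × 60 + 19) × 30 + 7 = 81577.
Minute boundaries passed: 45; those not divisible by 10: 45 − 4 = 41; dropped labels = 2 × 41 = 82.
Actual frame index = 81577 − 82 = 81495.

81495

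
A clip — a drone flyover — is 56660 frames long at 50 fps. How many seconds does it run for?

1133.2 seconds

Running time = 56660 / (50) = 1133.2 s.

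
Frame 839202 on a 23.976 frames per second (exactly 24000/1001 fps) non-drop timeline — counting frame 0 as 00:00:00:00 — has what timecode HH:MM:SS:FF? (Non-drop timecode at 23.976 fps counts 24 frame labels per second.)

839202 ÷ 24 = 34966 full seconds, remainder 18 frames.
34966 s = 9 h 42 min 46 s.
Timecode: 09:42:46:18.

09:42:46:18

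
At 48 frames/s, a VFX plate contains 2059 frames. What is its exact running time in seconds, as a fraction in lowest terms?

2059/48 seconds

Running time = 2059 ÷ (48) = 2059 × 1/48 = 2059/48 s.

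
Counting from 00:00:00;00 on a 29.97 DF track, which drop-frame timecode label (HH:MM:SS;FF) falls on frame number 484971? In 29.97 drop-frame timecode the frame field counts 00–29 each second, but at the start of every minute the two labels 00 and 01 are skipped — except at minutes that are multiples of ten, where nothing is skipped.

04:29:41;27

Ten DF minutes hold 17982 frames, so frame 484971 lies in block 26 (frames 467532–485513) with 17439 frames into that block.
The block's first minute is 1800 frames and the rest 1798 each; 17439 frames reaches minute 9, so 26 × 18 + 9 × 2 = 486 labels have been skipped so far.
Adding those back, label number 484971 + 486 = 485457 at 30 labels/s is 16181 s + 27 f = 4 h 29 min 41 s frame 27, i.e. 04:29:41;27.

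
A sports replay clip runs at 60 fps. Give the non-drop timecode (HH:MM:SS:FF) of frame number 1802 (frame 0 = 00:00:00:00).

1802 ÷ 60 = 30 full seconds, remainder 2 frames.
30 s = 0 h 0 min 30 s.
Timecode: 00:00:30:02.

00:00:30:02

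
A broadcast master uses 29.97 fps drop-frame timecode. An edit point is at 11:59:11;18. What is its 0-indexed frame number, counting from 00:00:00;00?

Complete 10-minute blocks: 71, each 17982 frames → 1276722.
Remaining 9 whole minutes in the current block: 1800 + 8 × 1798 = 16184 frames.
Within the current minute: 11 × 30 + 18 − 2 = 346 (labels ;00/;01 skipped at this minute). Total = 1276722 + 16184 + 346 = 1293252.

1293252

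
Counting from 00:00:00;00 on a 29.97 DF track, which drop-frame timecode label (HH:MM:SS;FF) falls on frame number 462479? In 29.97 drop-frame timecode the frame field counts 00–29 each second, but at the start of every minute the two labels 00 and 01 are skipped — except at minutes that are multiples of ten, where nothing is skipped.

04:17:11;13

Each 10-minute DF block holds 10 × 60 × 30 − 9 × 2 = 17982 frames. 462479 ÷ 17982 → 25 full blocks, remainder 12929.
Within the partial block the first minute is 1800 frames and each further minute 1798, so 7 further minute boundaries passed. Total skipped labels = 18 × 25 + 2 × 7 = 464.
Non-drop label index = 462479 + 464 = 462943; at 30 labels/s that is 04:17:11:13, i.e. DF 04:17:11;13.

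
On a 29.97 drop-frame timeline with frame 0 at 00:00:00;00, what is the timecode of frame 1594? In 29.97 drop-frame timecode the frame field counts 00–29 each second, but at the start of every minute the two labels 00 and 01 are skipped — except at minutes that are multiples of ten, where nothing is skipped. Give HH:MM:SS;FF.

00:00:53;04

Each 10-minute DF block holds 10 × 60 × 30 − 9 × 2 = 17982 frames. 1594 ÷ 17982 → 0 full blocks, remainder 1594.
Within the partial block the first minute is 1800 frames and each further minute 1798, so 0 further minute boundaries passed. Total skipped labels = 18 × 0 + 2 × 0 = 0.
Non-drop label index = 1594 + 0 = 1594; at 30 labels/s that is 00:00:53:04, i.e. DF 00:00:53;04.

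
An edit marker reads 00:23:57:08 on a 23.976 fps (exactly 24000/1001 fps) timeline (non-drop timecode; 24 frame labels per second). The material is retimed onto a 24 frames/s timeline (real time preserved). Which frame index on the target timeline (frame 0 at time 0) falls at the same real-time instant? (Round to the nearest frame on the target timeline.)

frame 34530

Source frame index: (0×3600 + 23×60 + 57) × 24 + 8 = 34496.
Real time: 34496 / (24000/1001) = 539539/375 s.
Target frame: (539539/375) × (24) = 4316312/125 ≈ 34530.496 → 34530.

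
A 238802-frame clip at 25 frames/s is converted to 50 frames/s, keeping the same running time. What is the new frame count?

477604 frames

Target frames = source frames × (target rate / source rate) = 238802 × (50)/(25) = 238802 × 2 = 477604.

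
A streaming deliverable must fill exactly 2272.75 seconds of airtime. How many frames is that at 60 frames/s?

136365 frames

Frames = 2272.75 × 60 = 136365.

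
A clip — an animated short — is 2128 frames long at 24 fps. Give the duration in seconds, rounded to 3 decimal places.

88.667 seconds

Running time = 2128 × 1/24 = 266/3 s ≈ 88.667 s.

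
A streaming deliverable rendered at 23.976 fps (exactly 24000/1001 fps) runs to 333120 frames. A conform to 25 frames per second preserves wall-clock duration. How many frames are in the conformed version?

Target frames = source frames × (target rate / source rate) = 333120 × (25)/(24000/1001) = 333120 × 1001/960 = 347347.

347347 frames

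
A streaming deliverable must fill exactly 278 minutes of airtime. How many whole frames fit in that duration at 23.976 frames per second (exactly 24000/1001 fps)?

399920 frames

278 min = 16680 s.
Frames = 16680 × 24000/1001 = 400320000/1001 ≈ 399920.0799.
Complete frames: 399920.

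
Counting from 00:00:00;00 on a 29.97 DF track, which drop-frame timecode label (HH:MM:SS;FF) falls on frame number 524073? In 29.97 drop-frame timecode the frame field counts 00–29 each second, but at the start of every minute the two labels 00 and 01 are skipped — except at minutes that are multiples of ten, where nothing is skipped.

Ten DF minutes hold 17982 frames, so frame 524073 lies in block 29 (frames 521478–539459) with 2595 frames into that block.
The block's first minute is 1800 frames and the rest 1798 each; 2595 frames reaches minute 1, so 29 × 18 + 1 × 2 = 524 labels have been skipped so far.
Adding those back, label number 524073 + 524 = 524597 at 30 labels/s is 17486 s + 17 f = 4 h 51 min 26 s frame 17, i.e. 04:51:26;17.

04:51:26;17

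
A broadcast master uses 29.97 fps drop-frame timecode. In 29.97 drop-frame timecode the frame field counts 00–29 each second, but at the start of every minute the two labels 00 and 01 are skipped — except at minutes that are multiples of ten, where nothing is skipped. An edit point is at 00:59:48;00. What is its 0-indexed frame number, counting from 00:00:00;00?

107532

Complete 10-minute blocks: 5, each 17982 frames → 89910.
Remaining 9 whole minutes in the current block: 1800 + 8 × 1798 = 16184 frames.
Within the current minute: 48 × 30 + 0 − 2 = 1438 (labels ;00/;01 skipped at this minute). Total = 89910 + 16184 + 1438 = 107532.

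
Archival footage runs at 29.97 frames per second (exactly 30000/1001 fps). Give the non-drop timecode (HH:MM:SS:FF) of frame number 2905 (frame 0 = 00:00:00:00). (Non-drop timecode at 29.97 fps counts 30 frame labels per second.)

2905 ÷ 30 = 96 full seconds, remainder 25 frames.
96 s = 0 h 1 min 36 s.
Timecode: 00:01:36:25.

00:01:36:25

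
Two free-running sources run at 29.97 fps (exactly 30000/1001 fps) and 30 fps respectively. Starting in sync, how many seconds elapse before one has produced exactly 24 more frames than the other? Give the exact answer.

800.8 seconds

The gap grows by |30 − 30000/1001| = 30/1001 frames per second.
Time for a 24-frame gap: 24 ÷ (30/1001) = 800.8 s.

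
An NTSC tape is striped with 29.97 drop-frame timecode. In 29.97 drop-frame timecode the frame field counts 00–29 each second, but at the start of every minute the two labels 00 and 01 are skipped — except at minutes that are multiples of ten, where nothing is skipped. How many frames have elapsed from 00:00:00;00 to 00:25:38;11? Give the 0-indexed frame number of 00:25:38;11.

46105

Complete 10-minute blocks: 2, each 17982 frames → 35964.
Remaining 5 whole minutes in the current block: 1800 + 4 × 1798 = 8992 frames.
Within the current minute: 38 × 30 + 11 − 2 = 1149 (labels ;00/;01 skipped at this minute). Total = 35964 + 8992 + 1149 = 46105.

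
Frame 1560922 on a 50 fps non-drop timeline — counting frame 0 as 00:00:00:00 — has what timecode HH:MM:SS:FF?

08:40:18:22

1560922 ÷ 50 = 31218 full seconds, remainder 22 frames.
31218 s = 8 h 40 min 18 s.
Timecode: 08:40:18:22.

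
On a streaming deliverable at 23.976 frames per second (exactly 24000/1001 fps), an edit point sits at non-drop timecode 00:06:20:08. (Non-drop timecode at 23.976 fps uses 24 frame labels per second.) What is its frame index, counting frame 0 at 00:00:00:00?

frame 9128

Total seconds to the label: (0 × 3600 + 6 × 60 + 20) = 380.
Frame index = 380 × 24 + 8 = 9128.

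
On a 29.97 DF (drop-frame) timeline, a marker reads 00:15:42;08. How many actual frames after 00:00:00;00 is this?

As if non-drop at 30 labels/s: (0 × 3600 + 15 × 60 + 42) × 30 + 8 = 28268.
Minute boundaries passed: 15; those not divisible by 10: 15 − 1 = 14; dropped labels = 2 × 14 = 28.
Actual frame index = 28268 − 28 = 28240.

28240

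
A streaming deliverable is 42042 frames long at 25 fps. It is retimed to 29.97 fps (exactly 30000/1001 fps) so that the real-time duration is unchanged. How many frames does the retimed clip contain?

50400 frames

Target frames = source frames × (target rate / source rate) = 42042 × (30000/1001)/(25) = 42042 × 1200/1001 = 50400.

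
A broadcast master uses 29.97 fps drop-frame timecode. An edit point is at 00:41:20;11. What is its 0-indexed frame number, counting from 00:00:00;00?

Complete 10-minute blocks: 4, each 17982 frames → 71928.
Remaining 1 whole minute in the current block: 1800 + 0 × 1798 = 1800 frames.
Within the current minute: 20 × 30 + 11 − 2 = 609 (labels ;00/;01 skipped at this minute). Total = 71928 + 1800 + 609 = 74337.

74337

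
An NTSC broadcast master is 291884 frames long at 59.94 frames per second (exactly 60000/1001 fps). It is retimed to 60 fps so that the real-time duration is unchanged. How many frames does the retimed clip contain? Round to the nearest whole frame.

Frames at target rate = 291884 × (60) / (60000/1001) = 73043971/250 ≈ 292175.884.
Nearest whole frame: 292176.

292176 frames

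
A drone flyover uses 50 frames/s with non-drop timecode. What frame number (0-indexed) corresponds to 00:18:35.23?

Total seconds to the label: (0 × 3600 + 18 × 60 + 35) = 1115.
Frame index = 1115 × 50 + 23 = 55773.

frame 55773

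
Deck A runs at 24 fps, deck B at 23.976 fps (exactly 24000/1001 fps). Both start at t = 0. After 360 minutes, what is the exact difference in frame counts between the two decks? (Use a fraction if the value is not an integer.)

518400/1001 frames

360 min = 21600 s.
A emits 24 × 21600 = 518400 frames; B emits 24000/1001 × 21600 = 518400000/1001.
Difference = 518400/1001 frames (≈ 517.8821); B is behind A.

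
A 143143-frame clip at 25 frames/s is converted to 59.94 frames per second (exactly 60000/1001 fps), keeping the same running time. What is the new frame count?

Target frames = source frames × (target rate / source rate) = 143143 × (60000/1001)/(25) = 143143 × 2400/1001 = 343200.

343200 frames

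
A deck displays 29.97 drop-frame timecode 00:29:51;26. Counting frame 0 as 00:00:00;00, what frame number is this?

As if non-drop at 30 labels/s: (0 × 3600 + 29 × 60 + 51) × 30 + 26 = 53756.
Minute boundaries passed: 29; those not divisible by 10: 29 − 2 = 27; dropped labels = 2 × 27 = 54.
Actual frame index = 53756 − 54 = 53702.

53702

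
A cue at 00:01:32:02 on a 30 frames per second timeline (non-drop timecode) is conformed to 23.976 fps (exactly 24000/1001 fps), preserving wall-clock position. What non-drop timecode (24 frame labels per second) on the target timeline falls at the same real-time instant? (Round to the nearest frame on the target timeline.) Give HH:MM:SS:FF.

Source frame index: (0×3600 + 1×60 + 32) × 30 + 2 = 2762.
Real time: 2762 / (30) = 1381/15 s.
Target frame: (1381/15) × (24000/1001) = 2209600/1001 ≈ 2207.393 → 2207.
At 24 labels/s: frame 2207 → 00:01:31:23.

00:01:31:23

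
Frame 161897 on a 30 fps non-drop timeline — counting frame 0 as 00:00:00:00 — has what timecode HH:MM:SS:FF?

01:29:56:17

161897 ÷ 30 = 5396 full seconds, remainder 17 frames.
5396 s = 1 h 29 min 56 s.
Timecode: 01:29:56:17.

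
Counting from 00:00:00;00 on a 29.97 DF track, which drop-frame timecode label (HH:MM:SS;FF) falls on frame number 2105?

00:01:10;07

Ten DF minutes hold 17982 frames, so frame 2105 lies in block 0 (frames 0–17981) with 2105 frames into that block.
The block's first minute is 1800 frames and the rest 1798 each; 2105 frames reaches minute 1, so 0 × 18 + 1 × 2 = 2 labels have been skipped so far.
Adding those back, label number 2105 + 2 = 2107 at 30 labels/s is 70 s + 7 f = 0 h 1 min 10 s frame 7, i.e. 00:01:10;07.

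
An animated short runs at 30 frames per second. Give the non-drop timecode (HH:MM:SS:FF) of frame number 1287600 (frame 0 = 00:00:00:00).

11:55:20:00

1287600 ÷ 30 = 42920 full seconds, remainder 0 frames.
42920 s = 11 h 55 min 20 s.
Timecode: 11:55:20:00.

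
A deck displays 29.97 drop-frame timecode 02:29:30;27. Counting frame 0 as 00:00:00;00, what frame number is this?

As if non-drop at 30 labels/s: (2 × 3600 + 29 × 60 + 30) × 30 + 27 = 269127.
Minute boundaries passed: 149; those not divisible by 10: 149 − 14 = 135; dropped labels = 2 × 135 = 270.
Actual frame index = 269127 − 270 = 268857.

268857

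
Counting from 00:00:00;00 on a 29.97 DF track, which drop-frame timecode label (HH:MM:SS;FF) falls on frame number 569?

Each 10-minute DF block holds 10 × 60 × 30 − 9 × 2 = 17982 frames. 569 ÷ 17982 → 0 full blocks, remainder 569.
Within the partial block the first minute is 1800 frames and each further minute 1798, so 0 further minute boundaries passed. Total skipped labels = 18 × 0 + 2 × 0 = 0.
Non-drop label index = 569 + 0 = 569; at 30 labels/s that is 00:00:18:29, i.e. DF 00:00:18;29.

00:00:18;29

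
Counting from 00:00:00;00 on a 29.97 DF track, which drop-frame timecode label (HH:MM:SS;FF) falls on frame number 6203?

Each 10-minute DF block holds 10 × 60 × 30 − 9 × 2 = 17982 frames. 6203 ÷ 17982 → 0 full blocks, remainder 6203.
Within the partial block the first minute is 1800 frames and each further minute 1798, so 3 further minute boundaries passed. Total skipped labels = 18 × 0 + 2 × 3 = 6.
Non-drop label index = 6203 + 6 = 6209; at 30 labels/s that is 00:03:26:29, i.e. DF 00:03:26;29.

00:03:26;29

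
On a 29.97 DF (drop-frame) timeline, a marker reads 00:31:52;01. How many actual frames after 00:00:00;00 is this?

57305

Complete 10-minute blocks: 3, each 17982 frames → 53946.
Remaining 1 whole minute in the current block: 1800 + 0 × 1798 = 1800 frames.
Within the current minute: 52 × 30 + 1 − 2 = 1559 (labels ;00/;01 skipped at this minute). Total = 53946 + 1800 + 1559 = 57305.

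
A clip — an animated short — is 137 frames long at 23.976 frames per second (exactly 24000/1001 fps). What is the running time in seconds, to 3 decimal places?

5.714 seconds

Running time = 137 × 1001/24000 = 137137/24000 s ≈ 5.714 s.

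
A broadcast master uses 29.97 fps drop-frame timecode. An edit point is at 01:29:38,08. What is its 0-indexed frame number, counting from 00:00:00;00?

161186

As if non-drop at 30 labels/s: (1 × 3600 + 29 × 60 + 38) × 30 + 8 = 161348.
Minute boundaries passed: 89; those not divisible by 10: 89 − 8 = 81; dropped labels = 2 × 81 = 162.
Actual frame index = 161348 − 162 = 161186.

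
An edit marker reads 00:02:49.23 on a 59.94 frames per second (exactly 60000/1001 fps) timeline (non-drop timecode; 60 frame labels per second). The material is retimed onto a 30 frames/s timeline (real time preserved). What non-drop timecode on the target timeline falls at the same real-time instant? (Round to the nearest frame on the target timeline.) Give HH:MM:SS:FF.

Source frame index: (0×3600 + 2×60 + 49) × 60 + 23 = 10163.
Real time: 10163 / (60000/1001) = 10173163/60000 s.
Target frame: (10173163/60000) × (30) = 10173163/2000 ≈ 5086.582 → 5087.
At 30 labels/s: frame 5087 → 00:02:49:17.

00:02:49:17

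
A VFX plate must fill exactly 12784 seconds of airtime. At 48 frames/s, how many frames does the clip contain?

Frames = 12784 × 48 = 613632.

613632 frames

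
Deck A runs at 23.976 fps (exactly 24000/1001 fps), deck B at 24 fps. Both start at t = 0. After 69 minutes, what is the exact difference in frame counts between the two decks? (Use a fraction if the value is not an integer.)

69 min = 4140 s.
A emits 24000/1001 × 4140 = 99360000/1001 frames; B emits 24 × 4140 = 99360.
Difference = 99360/1001 frames (≈ 99.2607); B is ahead of A.

99360/1001 frames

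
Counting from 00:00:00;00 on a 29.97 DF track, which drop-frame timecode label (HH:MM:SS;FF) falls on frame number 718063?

06:39:19;13

Each 10-minute DF block holds 10 × 60 × 30 − 9 × 2 = 17982 frames. 718063 ÷ 17982 → 39 full blocks, remainder 16765.
Within the partial block the first minute is 1800 frames and each further minute 1798, so 9 further minute boundaries passed. Total skipped labels = 18 × 39 + 2 × 9 = 720.
Non-drop label index = 718063 + 720 = 718783; at 30 labels/s that is 06:39:19:13, i.e. DF 06:39:19;13.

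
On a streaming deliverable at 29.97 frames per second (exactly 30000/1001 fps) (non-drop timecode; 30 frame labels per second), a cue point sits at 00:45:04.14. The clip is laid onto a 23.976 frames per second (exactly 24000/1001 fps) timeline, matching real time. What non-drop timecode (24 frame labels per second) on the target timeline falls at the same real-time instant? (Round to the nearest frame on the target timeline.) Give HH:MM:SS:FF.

00:45:04:11

Source frame index: (0×3600 + 45×60 + 4) × 30 + 14 = 81134.
Real time: 81134 / (30000/1001) = 40607567/15000 s.
Target frame: (40607567/15000) × (24000/1001) = 324536/5 ≈ 64907.200 → 64907.
At 24 labels/s: frame 64907 → 00:45:04:11.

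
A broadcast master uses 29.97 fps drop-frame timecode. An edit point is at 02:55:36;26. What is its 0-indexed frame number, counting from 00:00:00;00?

315790

As if non-drop at 30 labels/s: (2 × 3600 + 55 × 60 + 36) × 30 + 26 = 316106.
Minute boundaries passed: 175; those not divisible by 10: 175 − 17 = 158; dropped labels = 2 × 158 = 316.
Actual frame index = 316106 − 316 = 315790.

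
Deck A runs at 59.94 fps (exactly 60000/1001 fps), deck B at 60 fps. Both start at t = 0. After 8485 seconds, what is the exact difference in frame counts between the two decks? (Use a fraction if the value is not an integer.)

A emits 60000/1001 × 8485 = 509100000/1001 frames; B emits 60 × 8485 = 509100.
Difference = 509100/1001 frames (≈ 508.5914); B is ahead of A.

509100/1001 frames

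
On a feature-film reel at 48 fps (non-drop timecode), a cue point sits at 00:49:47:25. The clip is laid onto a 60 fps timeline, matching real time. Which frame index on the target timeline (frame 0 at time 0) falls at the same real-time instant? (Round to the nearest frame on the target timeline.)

frame 179251

Source frame index: (0×3600 + 49×60 + 47) × 48 + 25 = 143401.
Real time: 143401 / (48) = 143401/48 s.
Target frame: (143401/48) × (60) = 717005/4 ≈ 179251.250 → 179251.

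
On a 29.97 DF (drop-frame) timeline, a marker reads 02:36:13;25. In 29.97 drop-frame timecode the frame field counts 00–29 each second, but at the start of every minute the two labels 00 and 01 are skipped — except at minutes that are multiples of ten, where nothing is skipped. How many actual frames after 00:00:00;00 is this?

As if non-drop at 30 labels/s: (2 × 3600 + 36 × 60 + 13) × 30 + 25 = 281215.
Minute boundaries passed: 156; those not divisible by 10: 156 − 15 = 141; dropped labels = 2 × 141 = 282.
Actual frame index = 281215 − 282 = 280933.

280933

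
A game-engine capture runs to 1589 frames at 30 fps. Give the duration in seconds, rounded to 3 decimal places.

52.967 seconds

Running time = 1589 × 1/30 = 1589/30 s ≈ 52.967 s.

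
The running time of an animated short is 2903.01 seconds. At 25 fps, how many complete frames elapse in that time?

Frames = 2903.01 × 25 = 290301/4 ≈ 72575.2500.
Complete frames: 72575.

72575 frames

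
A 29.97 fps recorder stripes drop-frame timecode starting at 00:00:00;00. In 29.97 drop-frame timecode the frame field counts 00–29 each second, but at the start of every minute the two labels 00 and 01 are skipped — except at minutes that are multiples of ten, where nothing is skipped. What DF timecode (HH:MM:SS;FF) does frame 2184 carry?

Each 10-minute DF block holds 10 × 60 × 30 − 9 × 2 = 17982 frames. 2184 ÷ 17982 → 0 full blocks, remainder 2184.
Within the partial block the first minute is 1800 frames and each further minute 1798, so 1 further minute boundary passed. Total skipped labels = 18 × 0 + 2 × 1 = 2.
Non-drop label index = 2184 + 2 = 2186; at 30 labels/s that is 00:01:12:26, i.e. DF 00:01:12;26.

00:01:12;26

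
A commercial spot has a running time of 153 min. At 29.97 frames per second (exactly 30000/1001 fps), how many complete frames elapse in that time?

153 min = 9180 s.
Frames = 9180 × 30000/1001 = 275400000/1001 ≈ 275124.8751.
Complete frames: 275124.

275124 frames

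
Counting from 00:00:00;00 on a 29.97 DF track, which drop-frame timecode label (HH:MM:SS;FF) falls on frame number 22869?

Each 10-minute DF block holds 10 × 60 × 30 − 9 × 2 = 17982 frames. 22869 ÷ 17982 → 1 full block, remainder 4887.
Within the partial block the first minute is 1800 frames and each further minute 1798, so 2 further minute boundaries passed. Total skipped labels = 18 × 1 + 2 × 2 = 22.
Non-drop label index = 22869 + 22 = 22891; at 30 labels/s that is 00:12:43:01, i.e. DF 00:12:43;01.

00:12:43;01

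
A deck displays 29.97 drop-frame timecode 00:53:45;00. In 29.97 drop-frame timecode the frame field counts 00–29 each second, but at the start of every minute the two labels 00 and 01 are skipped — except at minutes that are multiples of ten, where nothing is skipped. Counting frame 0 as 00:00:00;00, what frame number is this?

96654

Complete 10-minute blocks: 5, each 17982 frames → 89910.
Remaining 3 whole minutes in the current block: 1800 + 2 × 1798 = 5396 frames.
Within the current minute: 45 × 30 + 0 − 2 = 1348 (labels ;00/;01 skipped at this minute). Total = 89910 + 5396 + 1348 = 96654.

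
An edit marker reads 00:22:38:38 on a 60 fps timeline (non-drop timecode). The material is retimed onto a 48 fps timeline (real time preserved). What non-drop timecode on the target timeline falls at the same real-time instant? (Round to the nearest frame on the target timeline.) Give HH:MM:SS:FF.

Source frame index: (0×3600 + 22×60 + 38) × 60 + 38 = 81518.
Real time: 81518 / (60) = 40759/30 s.
Target frame: (40759/30) × (48) = 326072/5 ≈ 65214.400 → 65214.
At 48 labels/s: frame 65214 → 00:22:38:30.

00:22:38:30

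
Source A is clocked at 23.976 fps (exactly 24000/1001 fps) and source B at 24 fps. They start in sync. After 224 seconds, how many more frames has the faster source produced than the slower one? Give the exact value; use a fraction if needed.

768/143 frames

A emits 24000/1001 × 224 = 768000/143 frames; B emits 24 × 224 = 5376.
Difference = 768/143 frames (≈ 5.3706); B is ahead of A.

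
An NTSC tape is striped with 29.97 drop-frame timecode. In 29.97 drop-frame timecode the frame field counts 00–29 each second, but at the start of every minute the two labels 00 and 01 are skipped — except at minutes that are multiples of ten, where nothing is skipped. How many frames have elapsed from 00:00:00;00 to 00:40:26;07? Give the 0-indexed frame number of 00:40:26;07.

72715

As if non-drop at 30 labels/s: (0 × 3600 + 40 × 60 + 26) × 30 + 7 = 72787.
Minute boundaries passed: 40; those not divisible by 10: 40 − 4 = 36; dropped labels = 2 × 36 = 72.
Actual frame index = 72787 − 72 = 72715.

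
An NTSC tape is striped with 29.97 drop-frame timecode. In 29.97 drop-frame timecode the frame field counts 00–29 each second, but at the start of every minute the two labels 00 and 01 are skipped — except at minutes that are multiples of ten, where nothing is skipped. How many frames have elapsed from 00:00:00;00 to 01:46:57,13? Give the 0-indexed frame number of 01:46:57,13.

As if non-drop at 30 labels/s: (1 × 3600 + 46 × 60 + 57) × 30 + 13 = 192523.
Minute boundaries passed: 106; those not divisible by 10: 106 − 10 = 96; dropped labels = 2 × 96 = 192.
Actual frame index = 192523 − 192 = 192331.

192331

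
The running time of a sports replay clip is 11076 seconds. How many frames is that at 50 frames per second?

553800 frames

Frames = 11076 × 50 = 553800.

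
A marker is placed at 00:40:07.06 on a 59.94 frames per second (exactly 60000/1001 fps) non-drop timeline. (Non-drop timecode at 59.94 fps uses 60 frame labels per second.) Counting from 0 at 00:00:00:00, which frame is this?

144426

Total seconds to the label: (0 × 3600 + 40 × 60 + 7) = 2407.
Frame index = 2407 × 60 + 6 = 144426.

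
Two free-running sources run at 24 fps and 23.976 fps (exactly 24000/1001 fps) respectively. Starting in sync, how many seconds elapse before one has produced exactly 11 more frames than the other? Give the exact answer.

11011/24 seconds

The gap grows by |24000/1001 − 24| = 24/1001 frames per second.
Time for a 11-frame gap: 11 ÷ (24/1001) = 11011/24 s.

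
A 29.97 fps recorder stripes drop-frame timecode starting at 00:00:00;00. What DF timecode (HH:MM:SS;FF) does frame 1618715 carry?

15:00:11;05

Ten DF minutes hold 17982 frames, so frame 1618715 lies in block 90 (frames 1618380–1636361) with 335 frames into that block.
The block's first minute is 1800 frames and the rest 1798 each; 335 frames reaches minute 0, so 90 × 18 + 0 × 2 = 1620 labels have been skipped so far.
Adding those back, label number 1618715 + 1620 = 1620335 at 30 labels/s is 54011 s + 5 f = 15 h 0 min 11 s frame 5, i.e. 15:00:11;05.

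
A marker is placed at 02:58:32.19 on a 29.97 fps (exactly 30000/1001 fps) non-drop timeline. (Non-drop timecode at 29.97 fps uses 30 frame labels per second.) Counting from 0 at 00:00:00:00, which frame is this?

Total seconds to the label: (2 × 3600 + 58 × 60 + 32) = 10712.
Frame index = 10712 × 30 + 19 = 321379.

frame 321379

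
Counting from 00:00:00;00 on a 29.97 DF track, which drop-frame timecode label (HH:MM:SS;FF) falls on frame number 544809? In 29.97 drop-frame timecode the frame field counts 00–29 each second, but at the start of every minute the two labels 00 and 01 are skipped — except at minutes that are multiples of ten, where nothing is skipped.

05:02:58;13

Ten DF minutes hold 17982 frames, so frame 544809 lies in block 30 (frames 539460–557441) with 5349 frames into that block.
The block's first minute is 1800 frames and the rest 1798 each; 5349 frames reaches minute 2, so 30 × 18 + 2 × 2 = 544 labels have been skipped so far.
Adding those back, label number 544809 + 544 = 545353 at 30 labels/s is 18178 s + 13 f = 5 h 2 min 58 s frame 13, i.e. 05:02:58;13.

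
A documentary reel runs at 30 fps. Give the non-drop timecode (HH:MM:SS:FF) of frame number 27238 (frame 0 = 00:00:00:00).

27238 ÷ 30 = 907 full seconds, remainder 28 frames.
907 s = 0 h 15 min 7 s.
Timecode: 00:15:07:28.

00:15:07:28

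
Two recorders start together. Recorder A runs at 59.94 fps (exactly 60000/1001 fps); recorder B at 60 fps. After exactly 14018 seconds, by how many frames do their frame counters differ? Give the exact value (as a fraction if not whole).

841080/1001 frames

A emits 60000/1001 × 14018 = 841080000/1001 frames; B emits 60 × 14018 = 841080.
Difference = 841080/1001 frames (≈ 840.2398); B is ahead of A.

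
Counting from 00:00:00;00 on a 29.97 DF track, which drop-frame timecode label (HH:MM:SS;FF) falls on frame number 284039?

Each 10-minute DF block holds 10 × 60 × 30 − 9 × 2 = 17982 frames. 284039 ÷ 17982 → 15 full blocks, remainder 14309.
Within the partial block the first minute is 1800 frames and each further minute 1798, so 7 further minute boundaries passed. Total skipped labels = 18 × 15 + 2 × 7 = 284.
Non-drop label index = 284039 + 284 = 284323; at 30 labels/s that is 02:37:57:13, i.e. DF 02:37:57;13.

02:37:57;13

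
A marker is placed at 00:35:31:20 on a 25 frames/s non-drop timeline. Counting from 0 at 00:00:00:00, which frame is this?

Total seconds to the label: (0 × 3600 + 35 × 60 + 31) = 2131.
Frame index = 2131 × 25 + 20 = 53295.

frame 53295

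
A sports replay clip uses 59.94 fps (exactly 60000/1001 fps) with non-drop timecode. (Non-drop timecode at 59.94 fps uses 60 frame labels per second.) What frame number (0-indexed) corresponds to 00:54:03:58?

frame 194638

Total seconds to the label: (0 × 3600 + 54 × 60 + 3) = 3243.
Frame index = 3243 × 60 + 58 = 194638.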